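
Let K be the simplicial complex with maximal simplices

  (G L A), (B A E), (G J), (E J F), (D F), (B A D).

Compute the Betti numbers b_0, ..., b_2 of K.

b_0 = 1, b_1 = 2, b_2 = 0.

Fix the vertex order A < B < D < E < F < G < J < L and write every simplex with vertices in increasing order. Then dim K = 2 and the simplices of K are:

  0-simplices (8): A, B, D, E, F, G, J, L
  1-simplices (13): AB, AD, AE, AG, AL, BD, BE, DF, EF, EJ, FJ, GJ, GL
  2-simplices (4): ABD, ABE, AGL, EFJ

so the chain groups are C_0 ≅ Z^8, C_1 ≅ Z^13, C_2 ≅ Z^4.

Boundary ∂_1: C_1 → C_0 sends each edge [p,q] (with p < q) to q − p.
As a 8×13 matrix over Z this has rank 7, with invariant factors (1,1,1,1,1,1,1).

The boundary map ∂_2: C_2 → C_1 acts by ∂[p,q,r] = [q,r] − [p,r] + [p,q]. For instance
  ∂EFJ = FJ − EJ + EF,
  ∂ABD = BD − AD + AB.
The 13×4 boundary matrix has rank 4 and Smith normal form diag(1,1,1,1).

Reading off H_k = ker ∂_k / im ∂_{k+1}:

  H_0: rank C_0 − rank ∂_1 = 8 − 7 = 1, and the invariant factors of ∂_1 are all 1, so H_0 ≅ Z.
  H_1: rank ker ∂_1 − rank ∂_2 = (13 − 7) − 4 = 2, and the invariant factors of ∂_2 are all 1, so H_1 ≅ Z^2.
  H_2: rank ker ∂_2 − rank ∂_3 = (4 − 4) − 0 = 0, and there is no ∂_3, so H_2 ≅ 0.

Hence the Betti numbers are b_0 = 1, b_1 = 2, b_2 = 0.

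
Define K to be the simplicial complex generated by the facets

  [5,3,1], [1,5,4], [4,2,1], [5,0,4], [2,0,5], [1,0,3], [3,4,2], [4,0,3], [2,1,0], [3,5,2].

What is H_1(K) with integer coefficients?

H_1 ≅ Z_2.

K has 6 vertices, 15 edges, 10 triangles.
rank ∂_1 = 5, rank ∂_2 = 10 ⇒ b_1 = 15 − 5 − 10 = 0; ∂_2 has invariant factor(s) [2] giving torsion. So H_1 = Z_2.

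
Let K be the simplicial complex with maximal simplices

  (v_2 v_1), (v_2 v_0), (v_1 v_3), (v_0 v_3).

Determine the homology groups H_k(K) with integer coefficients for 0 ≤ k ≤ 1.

H_0 = Z,  H_1 = Z.

We work with the vertex ordering v_0 < v_1 < v_2 < v_3. The simplices of K, each written with vertices in increasing order, are:

  0-simplices (4): [v_0], [v_1], [v_2], [v_3]
  1-simplices (4): [v_0,v_2], [v_0,v_3], [v_1,v_2], [v_1,v_3]

Hence C_0 ≅ Z^4, C_1 ≅ Z^4.

∂_1: C_1 → C_0 maps an edge to its endpoints' difference, ∂[p,q] = q − p. For instance
  ∂[v_0,v_2] = [v_2] − [v_0].
The resulting 4×4 matrix has rank 3, and its Smith normal form has invariant factors (1,1,1).

Reading off H_k = ker ∂_k / im ∂_{k+1}:

  H_0: rank C_0 − rank ∂_1 = 4 − 3 = 1, and the invariant factors of ∂_1 are all 1, so H_0 = Z.
  H_1: rank ker ∂_1 − rank ∂_2 = (4 − 3) − 0 = 1, and there is no ∂_2, so H_1 = Z.

As a check, the Euler characteristic is 4 − 4 = 0, which agrees with 1 − 1 = 0.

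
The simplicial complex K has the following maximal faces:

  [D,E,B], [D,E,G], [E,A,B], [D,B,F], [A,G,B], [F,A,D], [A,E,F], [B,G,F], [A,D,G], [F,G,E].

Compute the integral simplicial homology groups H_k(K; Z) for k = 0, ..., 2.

H_0 = Z,  H_1 = Z_2,  H_2 = 0.

Order the vertices as A < B < D < E < F < G. Listing each simplex with vertices in this order, K has dimension 2 with simplices:

  0-simplices (6): A, B, D, E, F, G
  1-simplices (15): AB, AD, AE, AF, AG, BD, BE, BF, BG, DE, DF, DG, EF, EG, FG
  2-simplices (10): ABE, ABG, ADF, ADG, AEF, BDE, BDF, BFG, DEG, EFG

Hence C_0 ≅ Z^6, C_1 ≅ Z^15, C_2 ≅ Z^10.

∂_1: C_1 → C_0 sends each edge [p,q] (with p < q) to q − p. For instance
  ∂BD = D − B.
As a 6×15 matrix over Z this has rank 5, with invariant factors (1,1,1,1,1).

Boundary ∂_2: C_2 → C_1 acts by ∂[p,q,r] = [q,r] − [p,r] + [p,q]. For instance
  ∂ABG = BG − AG + AB,
  ∂ADG = DG − AG + AD.
As a 15×10 matrix over Z this has rank 10, with invariant factors (1,1,1,1,1,1,1,1,1,2).

Now H_k = ker ∂_k / im ∂_{k+1}, so:

  H_0: rank C_0 − rank ∂_1 = 6 − 5 = 1, and the invariant factors of ∂_1 are all 1, so H_0 ≅ Z.
  H_1: rank ker ∂_1 − rank ∂_2 = (15 − 5) − 10 = 0, and ∂_2 has invariant factor 2 > 1, so H_1 ≅ Z_2.
  H_2: rank ker ∂_2 − rank ∂_3 = (10 − 10) − 0 = 0, and there is no ∂_3, so H_2 ≅ 0.

(K is a triangulation of the real projective plane RP^2.)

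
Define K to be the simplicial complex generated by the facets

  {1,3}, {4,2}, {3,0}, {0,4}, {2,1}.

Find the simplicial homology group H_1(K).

H_1 ≅ Z.

Order the vertices as 0 < 1 < 2 < 3 < 4. Listing each simplex with vertices in this order, K has dimension 1 with simplices:

  0-simplices (5): [0], [1], [2], [3], [4]
  1-simplices (5): [0,3], [0,4], [1,2], [1,3], [2,4]

Hence C_0 ≅ Z^5, C_1 ≅ Z^5.

The boundary map ∂_1: C_1 → C_0 is given by ∂[p,q] = [q] − [p].
The resulting 5×5 matrix has rank 4, and its Smith normal form has invariant factors (1,1,1,1).

Computing H_k = (kernel of ∂_k) / (image of ∂_{k+1}):

  H_1: rank ker ∂_1 − rank ∂_2 = (5 − 4) − 0 = 1, and there is no ∂_2, so H_1 ≅ Z.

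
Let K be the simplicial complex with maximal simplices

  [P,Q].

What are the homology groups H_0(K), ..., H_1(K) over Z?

Order the vertices as P < Q. Listing each simplex with vertices in this order, K has dimension 1 with simplices:

  0-simplices (2): P, Q
  1-simplices (1): PQ

Hence C_0 ≅ Z^2, C_1 ≅ Z^1.

∂_1: C_1 → C_0 sends each edge [p,q] (with p < q) to q − p.
The resulting 2×1 matrix has rank 1, and its Smith normal form has invariant factors (1).

Computing H_k = (kernel of ∂_k) / (image of ∂_{k+1}):

  H_0: rank C_0 − rank ∂_1 = 2 − 1 = 1, and the invariant factors of ∂_1 are all 1, so H_0 ≅ Z.
  H_1: rank ker ∂_1 − rank ∂_2 = (1 − 1) − 0 = 0, and there is no ∂_2, so H_1 ≅ 0.

(K is a triangulation of the 1-simplex.)

H_0 ≅ Z,  H_1 = 0.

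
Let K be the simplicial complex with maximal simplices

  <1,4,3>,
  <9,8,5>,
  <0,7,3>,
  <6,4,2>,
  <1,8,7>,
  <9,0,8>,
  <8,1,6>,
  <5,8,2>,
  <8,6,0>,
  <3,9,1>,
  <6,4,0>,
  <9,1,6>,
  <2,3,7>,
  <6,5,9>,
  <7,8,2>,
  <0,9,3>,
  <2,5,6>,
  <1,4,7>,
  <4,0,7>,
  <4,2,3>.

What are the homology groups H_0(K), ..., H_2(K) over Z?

We work with the vertex ordering 0 < 1 < 2 < 3 < 4 < 5 < 6 < 7 < 8 < 9. The simplices of K, each written with vertices in increasing order, are:

  0-simplices (10): [0], [1], [2], [3], [4], [5], [6], [7], [8], [9]
  1-simplices (30): (30 of them)
  2-simplices (20): (20 of them)

so the chain groups are C_0 ≅ Z^10, C_1 ≅ Z^30, C_2 ≅ Z^20.

∂_1: C_1 → C_0 sends each edge [p,q] (with p < q) to q − p.
This gives a 10×30 integer matrix of rank 9; reducing to Smith normal form yields diagonal entries (1,1,1,1,1,1,1,1,1).

∂_2: C_2 → C_1 maps a triangle to the signed sum of its edges. For instance
  ∂[1,6,9] = [6,9] − [1,9] + [1,6],
  ∂[0,3,7] = [3,7] − [0,7] + [0,3].
The resulting 30×20 matrix has rank 20, and its Smith normal form has invariant factors (1,1,1,1,1,1,1,1,1,1,1,1,1,1,1,1,1,1,1,2).

Computing H_k = (kernel of ∂_k) / (image of ∂_{k+1}):

  H_0: rank C_0 − rank ∂_1 = 10 − 9 = 1, and the invariant factors of ∂_1 are all 1, so H_0 ≅ Z.
  H_1: rank ker ∂_1 − rank ∂_2 = (30 − 9) − 20 = 1, and ∂_2 has invariant factor 2 > 1, so H_1 ≅ Z ⊕ Z/2.
  H_2: rank ker ∂_2 − rank ∂_3 = (20 − 20) − 0 = 0, and there is no ∂_3, so H_2 ≅ 0.

As a check, the Euler characteristic is 10 − 30 + 20 = 0, which agrees with 1 − 1 + 0 = 0.

H_0 = Z,  H_1 = Z ⊕ Z/2,  H_2 = 0.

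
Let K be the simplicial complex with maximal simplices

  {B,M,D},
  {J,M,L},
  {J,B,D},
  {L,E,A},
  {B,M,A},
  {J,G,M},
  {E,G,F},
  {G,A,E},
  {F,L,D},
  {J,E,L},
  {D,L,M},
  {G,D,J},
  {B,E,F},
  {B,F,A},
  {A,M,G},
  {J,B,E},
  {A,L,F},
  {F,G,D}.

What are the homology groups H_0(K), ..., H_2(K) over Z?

H_0 = Z,  H_1 = Z ⊕ Z/2,  H_2 = 0.

We work with the vertex ordering A < B < D < E < F < G < J < L < M. The simplices of K, each written with vertices in increasing order, are:

  0-simplices (9): A, B, D, E, F, G, J, L, M
  1-simplices (27): AB, AE, AF, AG, AL, AM, BD, BE, BF, BJ, BM, DF, DG, DJ, DL, DM, EF, EG, EJ, EL, FG, FL, GJ, GM, JL, JM, LM
  2-simplices (18): ABF, ABM, AEG, AEL, AFL, AGM, BDJ, BDM, BEF, BEJ, DFG, DFL, DGJ, DLM, EFG, EJL, GJM, JLM

so the chain groups are C_0 ≅ Z^9, C_1 ≅ Z^27, C_2 ≅ Z^18.

The boundary map ∂_1: C_1 → C_0 is given by ∂[p,q] = [q] − [p]. For instance
  ∂FL = L − F.
The 9×27 boundary matrix has rank 8 and Smith normal form diag(1,1,1,1,1,1,1,1).

The boundary map ∂_2: C_2 → C_1 acts by ∂[p,q,r] = [q,r] − [p,r] + [p,q]. For instance
  ∂GJM = JM − GM + GJ,
  ∂AFL = FL − AL + AF.
The resulting 27×18 matrix has rank 18, and its Smith normal form has invariant factors (1,1,1,1,1,1,1,1,1,1,1,1,1,1,1,1,1,2).

Computing H_k = (kernel of ∂_k) / (image of ∂_{k+1}):

  H_0: rank C_0 − rank ∂_1 = 9 − 8 = 1, and the invariant factors of ∂_1 are all 1, so H_0 ≅ Z.
  H_1: rank ker ∂_1 − rank ∂_2 = (27 − 8) − 18 = 1, and ∂_2 has invariant factor 2 > 1, so H_1 ≅ Z ⊕ Z/2.
  H_2: rank ker ∂_2 − rank ∂_3 = (18 − 18) − 0 = 0, and there is no ∂_3, so H_2 ≅ 0.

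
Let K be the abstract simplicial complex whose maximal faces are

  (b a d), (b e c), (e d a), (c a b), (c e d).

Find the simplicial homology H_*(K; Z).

H_0 ≅ Z,  H_1 ≅ Z,  H_2 = 0.

Take the total order a < b < c < d < e on the vertex set. Then K (dimension 2) consists of the simplices:

  0-simplices (5): a, b, c, d, e
  1-simplices (10): ab, ac, ad, ae, bc, bd, be, cd, ce, de
  2-simplices (5): abc, abd, ade, bce, cde

giving chain groups C_0 ≅ Z^5, C_1 ≅ Z^10, C_2 ≅ Z^5.

∂_1: C_1 → C_0 is given by ∂[p,q] = [q] − [p]. For instance
  ∂be = e − b.
As a 5×10 matrix over Z this has rank 4, with invariant factors (1,1,1,1).

Boundary ∂_2: C_2 → C_1 maps a triangle to the signed sum of its edges. For instance
  ∂abd = bd − ad + ab,
  ∂cde = de − ce + cd.
The resulting 10×5 matrix has rank 5, and its Smith normal form has invariant factors (1,1,1,1,1).

Reading off H_k = ker ∂_k / im ∂_{k+1}:

  H_0: rank C_0 − rank ∂_1 = 5 − 4 = 1, and the invariant factors of ∂_1 are all 1, so H_0 = Z.
  H_1: rank ker ∂_1 − rank ∂_2 = (10 − 4) − 5 = 1, and the invariant factors of ∂_2 are all 1, so H_1 = Z.
  H_2: rank ker ∂_2 − rank ∂_3 = (5 − 5) − 0 = 0, and there is no ∂_3, so H_2 = 0.

As a check, the Euler characteristic is 5 − 10 + 5 = 0, which agrees with 1 − 1 + 0 = 0.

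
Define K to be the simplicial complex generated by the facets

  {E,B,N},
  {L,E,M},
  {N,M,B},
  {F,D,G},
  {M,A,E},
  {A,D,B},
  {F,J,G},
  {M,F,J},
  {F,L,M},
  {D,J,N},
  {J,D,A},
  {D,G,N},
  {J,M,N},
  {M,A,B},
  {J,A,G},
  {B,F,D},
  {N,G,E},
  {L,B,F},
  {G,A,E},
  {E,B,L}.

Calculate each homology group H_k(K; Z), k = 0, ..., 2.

H_0 = Z,  H_1 = Z ⊕ Z_2,  H_2 = 0.

Order the vertices as A < B < D < E < F < G < J < L < M < N. Listing each simplex with vertices in this order, K has dimension 2 with simplices:

  0-simplices (10): A, B, D, E, F, G, J, L, M, N
  1-simplices (30): AB, AD, AE, AG, AJ, AM, BD, BE, BF, BL, BM, BN, DF, DG, DJ, DN, EG, EL, EM, EN, FG, FJ, FL, FM, GJ, GN, JM, JN, LM, MN
  2-simplices (20): ABD, ABM, ADJ, AEG, AEM, AGJ, BDF, BEL, BEN, BFL, BMN, DFG, DGN, DJN, EGN, ELM, FGJ, FJM, FLM, JMN

Hence C_0 ≅ Z^10, C_1 ≅ Z^30, C_2 ≅ Z^20.

∂_1: C_1 → C_0 sends each edge [p,q] (with p < q) to q − p.
This gives a 10×30 integer matrix of rank 9; reducing to Smith normal form yields diagonal entries (1,1,1,1,1,1,1,1,1).

Boundary ∂_2: C_2 → C_1 sends each 2-simplex [p,q,r] to [q,r] − [p,r] + [p,q]. For instance
  ∂DGN = GN − DN + DG,
  ∂EGN = GN − EN + EG.
As a 30×20 matrix over Z this has rank 20, with invariant factors (1,1,1,1,1,1,1,1,1,1,1,1,1,1,1,1,1,1,1,2).

From H_k ≅ ker(∂_k) / im(∂_{k+1}) we obtain:

  H_0: rank C_0 − rank ∂_1 = 10 − 9 = 1, and the invariant factors of ∂_1 are all 1, so H_0 = Z.
  H_1: rank ker ∂_1 − rank ∂_2 = (30 − 9) − 20 = 1, and ∂_2 has invariant factor 2 > 1, so H_1 = Z ⊕ Z_2.
  H_2: rank ker ∂_2 − rank ∂_3 = (20 − 20) − 0 = 0, and there is no ∂_3, so H_2 = 0.

(K is a triangulation of the Klein bottle.)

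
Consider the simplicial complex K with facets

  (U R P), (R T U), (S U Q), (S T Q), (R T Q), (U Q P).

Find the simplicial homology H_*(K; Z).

K has 6 vertices, 12 edges, 6 triangles.
rank ∂_0 = 0, rank ∂_1 = 5 ⇒ b_0 = 6 − 0 − 5 = 1; all invariant factors of ∂_1 are 1 so no torsion. So H_0 ≅ Z.
rank ∂_1 = 5, rank ∂_2 = 6 ⇒ b_1 = 12 − 5 − 6 = 1; all invariant factors of ∂_2 are 1 so no torsion. So H_1 ≅ Z.
rank ∂_2 = 6, rank ∂_3 = 0 ⇒ b_2 = 6 − 6 − 0 = 0. So H_2 ≅ 0.

H_0 = Z,  H_1 = Z,  H_2 = 0.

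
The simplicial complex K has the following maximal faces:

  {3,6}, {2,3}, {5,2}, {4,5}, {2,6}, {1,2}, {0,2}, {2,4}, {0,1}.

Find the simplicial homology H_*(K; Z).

H_0 = Z,  H_1 = Z^3.

Take the total order 0 < 1 < 2 < 3 < 4 < 5 < 6 on the vertex set. Then K (dimension 1) consists of the simplices:

  0-simplices (7): [0], [1], [2], [3], [4], [5], [6]
  1-simplices (9): [0,1], [0,2], [1,2], [2,3], [2,4], [2,5], [2,6], [3,6], [4,5]

so the chain groups are C_0 ≅ Z^7, C_1 ≅ Z^9.

Boundary ∂_1: C_1 → C_0 is given by ∂[p,q] = [q] − [p]. For instance
  ∂[2,3] = [3] − [2].
This gives a 7×9 integer matrix of rank 6; reducing to Smith normal form yields diagonal entries (1,1,1,1,1,1).

Now H_k = ker ∂_k / im ∂_{k+1}, so:

  H_0: rank C_0 − rank ∂_1 = 7 − 6 = 1, and the invariant factors of ∂_1 are all 1, so H_0 ≅ Z.
  H_1: rank ker ∂_1 − rank ∂_2 = (9 − 6) − 0 = 3, and there is no ∂_2, so H_1 ≅ Z^3.

(K is a triangulation of a wedge of 3 circles.)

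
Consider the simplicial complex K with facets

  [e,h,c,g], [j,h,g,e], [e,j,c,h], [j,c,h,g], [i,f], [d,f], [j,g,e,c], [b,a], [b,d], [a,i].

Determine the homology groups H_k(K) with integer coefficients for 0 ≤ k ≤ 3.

Take the total order a < b < c < d < e < f < g < h < i < j on the vertex set. Then K (dimension 3) consists of the simplices:

  0-simplices (10): a, b, c, d, e, f, g, h, i, j
  1-simplices (15): ab, ai, bd, ce, cg, ch, cj, df, eg, eh, ej, fi, gh, gj, hj
  2-simplices (10): ceg, ceh, cej, cgh, cgj, chj, egh, egj, ehj, ghj
  3-simplices (5): cegh, cegj, cehj, cghj, eghj

giving chain groups C_0 ≅ Z^10, C_1 ≅ Z^15, C_2 ≅ Z^10, C_3 ≅ Z^5.

The boundary map ∂_1: C_1 → C_0 is given by ∂[p,q] = [q] − [p]. For instance
  ∂eh = h − e.
The resulting 10×15 matrix has rank 8, and its Smith normal form has invariant factors (1,1,1,1,1,1,1,1).

∂_2: C_2 → C_1 sends each 2-simplex [p,q,r] to [q,r] − [p,r] + [p,q]. For instance
  ∂egj = gj − ej + eg,
  ∂ehj = hj − ej + eh.
As a 15×10 matrix over Z this has rank 6, with invariant factors (1,1,1,1,1,1).

∂_3: C_3 → C_2 sends each 3-simplex σ to the alternating sum Σ_i (−1)^i (σ with its i-th vertex removed). For instance
  ∂cegh = egh − cgh + ceh − ceg,
  ∂eghj = ghj − ehj + egj − egh.
This gives a 10×5 integer matrix of rank 4; reducing to Smith normal form yields diagonal entries (1,1,1,1).

Reading off H_k = ker ∂_k / im ∂_{k+1}:

  H_0: rank C_0 − rank ∂_1 = 10 − 8 = 2, and the invariant factors of ∂_1 are all 1, so H_0 ≅ Z^2.
  H_1: rank ker ∂_1 − rank ∂_2 = (15 − 8) − 6 = 1, and the invariant factors of ∂_2 are all 1, so H_1 ≅ Z.
  H_2: rank ker ∂_2 − rank ∂_3 = (10 − 6) − 4 = 0, and the invariant factors of ∂_3 are all 1, so H_2 ≅ 0.
  H_3: rank ker ∂_3 − rank ∂_4 = (5 − 4) − 0 = 1, and there is no ∂_4, so H_3 ≅ Z.

(K is a triangulation of the disjoint union of the circle S^1 and the 3-sphere S^3.)

H_0 = Z^2,  H_1 = Z,  H_2 = 0,  H_3 = Z.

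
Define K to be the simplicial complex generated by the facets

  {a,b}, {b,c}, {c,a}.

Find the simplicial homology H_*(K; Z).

We work with the vertex ordering a < b < c. The simplices of K, each written with vertices in increasing order, are:

  0-simplices (3): a, b, c
  1-simplices (3): ab, ac, bc

so the chain groups are C_0 ≅ Z^3, C_1 ≅ Z^3.

Boundary ∂_1: C_1 → C_0 sends each edge [p,q] (with p < q) to q − p.
As a 3×3 matrix over Z this has rank 2, with invariant factors (1,1).

Reading off H_k = ker ∂_k / im ∂_{k+1}:

  H_0: rank C_0 − rank ∂_1 = 3 − 2 = 1, and the invariant factors of ∂_1 are all 1, so H_0 ≅ Z.
  H_1: rank ker ∂_1 − rank ∂_2 = (3 − 2) − 0 = 1, and there is no ∂_2, so H_1 ≅ Z.

H_0 = Z,  H_1 = Z.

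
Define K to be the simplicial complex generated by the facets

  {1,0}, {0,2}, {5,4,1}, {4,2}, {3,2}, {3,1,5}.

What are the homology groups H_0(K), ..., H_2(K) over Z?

H_0 ≅ Z,  H_1 ≅ Z^2,  H_2 = 0.

Order the vertices as 0 < 1 < 2 < 3 < 4 < 5. Listing each simplex with vertices in this order, K has dimension 2 with simplices:

  0-simplices (6): [0], [1], [2], [3], [4], [5]
  1-simplices (9): [0,1], [0,2], [1,3], [1,4], [1,5], [2,3], [2,4], [3,5], [4,5]
  2-simplices (2): [1,3,5], [1,4,5]

giving chain groups C_0 ≅ Z^6, C_1 ≅ Z^9, C_2 ≅ Z^2.

∂_1: C_1 → C_0 is given by ∂[p,q] = [q] − [p].
The resulting 6×9 matrix has rank 5, and its Smith normal form has invariant factors (1,1,1,1,1).

Boundary ∂_2: C_2 → C_1 acts by ∂[p,q,r] = [q,r] − [p,r] + [p,q]. For instance
  ∂[1,4,5] = [4,5] − [1,5] + [1,4],
  ∂[1,3,5] = [3,5] − [1,5] + [1,3].
The resulting 9×2 matrix has rank 2, and its Smith normal form has invariant factors (1,1).

Now H_k = ker ∂_k / im ∂_{k+1}, so:

  H_0: rank C_0 − rank ∂_1 = 6 − 5 = 1, and the invariant factors of ∂_1 are all 1, so H_0 ≅ Z.
  H_1: rank ker ∂_1 − rank ∂_2 = (9 − 5) − 2 = 2, and the invariant factors of ∂_2 are all 1, so H_1 ≅ Z^2.
  H_2: rank ker ∂_2 − rank ∂_3 = (2 − 2) − 0 = 0, and there is no ∂_3, so H_2 ≅ 0.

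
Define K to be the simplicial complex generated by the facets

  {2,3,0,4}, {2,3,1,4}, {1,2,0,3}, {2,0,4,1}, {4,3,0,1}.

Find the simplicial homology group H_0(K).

H_0 ≅ Z.

Fix the vertex order 0 < 1 < 2 < 3 < 4 and write every simplex with vertices in increasing order. Then dim K = 3 and the simplices of K are:

  0-simplices (5): [0], [1], [2], [3], [4]
  1-simplices (10): [0,1], [0,2], [0,3], [0,4], [1,2], [1,3], [1,4], [2,3], [2,4], [3,4]
  2-simplices (10): [0,1,2], [0,1,3], [0,1,4], [0,2,3], [0,2,4], [0,3,4], [1,2,3], [1,2,4], [1,3,4], [2,3,4]
  3-simplices (5): [0,1,2,3], [0,1,2,4], [0,1,3,4], [0,2,3,4], [1,2,3,4]

giving chain groups C_0 ≅ Z^5, C_1 ≅ Z^10, C_2 ≅ Z^10, C_3 ≅ Z^5.

∂_1: C_1 → C_0 maps an edge to its endpoints' difference, ∂[p,q] = q − p.
The resulting 5×10 matrix has rank 4, and its Smith normal form has invariant factors (1,1,1,1).

∂_2: C_2 → C_1 acts by ∂[p,q,r] = [q,r] − [p,r] + [p,q]. For instance
  ∂[1,2,3] = [2,3] − [1,3] + [1,2],
  ∂[0,1,4] = [1,4] − [0,4] + [0,1].
The resulting 10×10 matrix has rank 6, and its Smith normal form has invariant factors (1,1,1,1,1,1).

Boundary ∂_3: C_3 → C_2 sends each 3-simplex σ to the alternating sum Σ_i (−1)^i (σ with its i-th vertex removed). For instance
  ∂[0,1,3,4] = [1,3,4] − [0,3,4] + [0,1,4] − [0,1,3],
  ∂[0,1,2,3] = [1,2,3] − [0,2,3] + [0,1,3] − [0,1,2].
This gives a 10×5 integer matrix of rank 4; reducing to Smith normal form yields diagonal entries (1,1,1,1).

Now H_k = ker ∂_k / im ∂_{k+1}, so:

  H_0: rank C_0 − rank ∂_1 = 5 − 4 = 1, and the invariant factors of ∂_1 are all 1, so H_0 = Z.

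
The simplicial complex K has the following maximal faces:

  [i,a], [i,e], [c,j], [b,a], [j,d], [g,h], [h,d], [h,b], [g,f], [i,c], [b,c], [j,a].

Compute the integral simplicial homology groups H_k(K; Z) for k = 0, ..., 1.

Order the vertices as a < b < c < d < e < f < g < h < i < j. Listing each simplex with vertices in this order, K has dimension 1 with simplices:

  0-simplices (10): a, b, c, d, e, f, g, h, i, j
  1-simplices (12): ab, ai, aj, bc, bh, ci, cj, dh, dj, ei, fg, gh

Hence C_0 ≅ Z^10, C_1 ≅ Z^12.

Boundary ∂_1: C_1 → C_0 sends each edge [p,q] (with p < q) to q − p.
This gives a 10×12 integer matrix of rank 9; reducing to Smith normal form yields diagonal entries (1,1,1,1,1,1,1,1,1).

Reading off H_k = ker ∂_k / im ∂_{k+1}:

  H_0: rank C_0 − rank ∂_1 = 10 − 9 = 1, and the invariant factors of ∂_1 are all 1, so H_0 = Z.
  H_1: rank ker ∂_1 − rank ∂_2 = (12 − 9) − 0 = 3, and there is no ∂_2, so H_1 = Z^3.

H_0 ≅ Z,  H_1 ≅ Z^3.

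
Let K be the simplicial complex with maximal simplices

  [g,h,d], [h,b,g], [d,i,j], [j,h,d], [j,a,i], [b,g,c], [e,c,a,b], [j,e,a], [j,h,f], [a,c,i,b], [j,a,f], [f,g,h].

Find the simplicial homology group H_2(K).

H_2 ≅ 0.

Fix the vertex order a < b < c < d < e < f < g < h < i < j and write every simplex with vertices in increasing order. Then dim K = 3 and the simplices of K are:

  0-simplices (10): a, b, c, d, e, f, g, h, i, j
  1-simplices (25): ab, ac, ae, af, ai, aj, bc, be, bg, bh, bi, ce, cg, ci, dg, dh, di, dj, ej, fg, fh, fj, gh, hj, ij
  2-simplices (17): abc, abe, abi, ace, aci, aej, afj, aij, bce, bcg, bci, bgh, dgh, dhj, dij, fgh, fhj
  3-simplices (2): abce, abci

so the chain groups are C_0 ≅ Z^10, C_1 ≅ Z^25, C_2 ≅ Z^17, C_3 ≅ Z^2.

The boundary map ∂_1: C_1 → C_0 sends each edge [p,q] (with p < q) to q − p. For instance
  ∂dj = j − d.
The resulting 10×25 matrix has rank 9, and its Smith normal form has invariant factors (1,1,1,1,1,1,1,1,1).

Boundary ∂_2: C_2 → C_1 sends each 2-simplex [p,q,r] to [q,r] − [p,r] + [p,q]. For instance
  ∂bgh = gh − bh + bg,
  ∂abe = be − ae + ab.
The resulting 25×17 matrix has rank 15, and its Smith normal form has invariant factors (1,1,1,1,1,1,1,1,1,1,1,1,1,1,1).

The boundary map ∂_3: C_3 → C_2 sends each 3-simplex σ to the alternating sum Σ_i (−1)^i (σ with its i-th vertex removed). For instance
  ∂abci = bci − aci + abi − abc,
  ∂abce = bce − ace + abe − abc.
The 17×2 boundary matrix has rank 2 and Smith normal form diag(1,1).

Now H_k = ker ∂_k / im ∂_{k+1}, so:

  H_2: rank ker ∂_2 − rank ∂_3 = (17 − 15) − 2 = 0, and the invariant factors of ∂_3 are all 1, so H_2 ≅ 0.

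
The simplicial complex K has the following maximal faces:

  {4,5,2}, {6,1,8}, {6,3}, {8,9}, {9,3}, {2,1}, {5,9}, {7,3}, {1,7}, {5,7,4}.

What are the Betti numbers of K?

b_0 = 1, b_1 = 4, b_2 = 0.

Take the total order 1 < 2 < 3 < 4 < 5 < 6 < 7 < 8 < 9 on the vertex set. Then K (dimension 2) consists of the simplices:

  0-simplices (9): [1], [2], [3], [4], [5], [6], [7], [8], [9]
  1-simplices (15): [1,2], [1,6], [1,7], [1,8], [2,4], [2,5], [3,6], [3,7], [3,9], [4,5], [4,7], [5,7], [5,9], [6,8], [8,9]
  2-simplices (3): [1,6,8], [2,4,5], [4,5,7]

so the chain groups are C_0 ≅ Z^9, C_1 ≅ Z^15, C_2 ≅ Z^3.

The boundary map ∂_1: C_1 → C_0 sends each edge [p,q] (with p < q) to q − p. For instance
  ∂[1,8] = [8] − [1].
The resulting 9×15 matrix has rank 8, and its Smith normal form has invariant factors (1,1,1,1,1,1,1,1).

The boundary map ∂_2: C_2 → C_1 maps a triangle to the signed sum of its edges. For instance
  ∂[4,5,7] = [5,7] − [4,7] + [4,5],
  ∂[1,6,8] = [6,8] − [1,8] + [1,6].
As a 15×3 matrix over Z this has rank 3, with invariant factors (1,1,1).

From H_k ≅ ker(∂_k) / im(∂_{k+1}) we obtain:

  H_0: rank C_0 − rank ∂_1 = 9 − 8 = 1, and the invariant factors of ∂_1 are all 1, so H_0 ≅ Z.
  H_1: rank ker ∂_1 − rank ∂_2 = (15 − 8) − 3 = 4, and the invariant factors of ∂_2 are all 1, so H_1 ≅ Z^4.
  H_2: rank ker ∂_2 − rank ∂_3 = (3 − 3) − 0 = 0, and there is no ∂_3, so H_2 ≅ 0.

As a check, the Euler characteristic is 9 − 15 + 3 = -3, which agrees with 1 − 4 + 0 = -3.

Hence the Betti numbers are b_0 = 1, b_1 = 4, b_2 = 0.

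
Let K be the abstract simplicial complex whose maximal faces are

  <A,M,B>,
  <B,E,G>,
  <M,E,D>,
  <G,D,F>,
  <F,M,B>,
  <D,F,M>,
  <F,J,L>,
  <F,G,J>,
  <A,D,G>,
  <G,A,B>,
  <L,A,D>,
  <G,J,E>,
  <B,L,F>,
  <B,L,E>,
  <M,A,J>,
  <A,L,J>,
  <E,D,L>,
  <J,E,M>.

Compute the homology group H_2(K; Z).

H_2 ≅ Z.

Take the total order A < B < D < E < F < G < J < L < M on the vertex set. Then K (dimension 2) consists of the simplices:

  0-simplices (9): A, B, D, E, F, G, J, L, M
  1-simplices (27): AB, AD, AG, AJ, AL, AM, BE, BF, BG, BL, BM, DE, DF, DG, DL, DM, EG, EJ, EL, EM, FG, FJ, FL, FM, GJ, JL, JM
  2-simplices (18): ABG, ABM, ADG, ADL, AJL, AJM, BEG, BEL, BFL, BFM, DEL, DEM, DFG, DFM, EGJ, EJM, FGJ, FJL

giving chain groups C_0 ≅ Z^9, C_1 ≅ Z^27, C_2 ≅ Z^18.

Boundary ∂_1: C_1 → C_0 sends each edge [p,q] (with p < q) to q − p. For instance
  ∂FJ = J − F.
The resulting 9×27 matrix has rank 8, and its Smith normal form has invariant factors (1,1,1,1,1,1,1,1).

∂_2: C_2 → C_1 acts by ∂[p,q,r] = [q,r] − [p,r] + [p,q]. For instance
  ∂BEG = EG − BG + BE,
  ∂ABM = BM − AM + AB.
The resulting 27×18 matrix has rank 17, and its Smith normal form has invariant factors (1,1,1,1,1,1,1,1,1,1,1,1,1,1,1,1,1).

Now H_k = ker ∂_k / im ∂_{k+1}, so:

  H_2: rank ker ∂_2 − rank ∂_3 = (18 − 17) − 0 = 1, and there is no ∂_3, so H_2 = Z.

(K is a triangulation of the torus T^2.)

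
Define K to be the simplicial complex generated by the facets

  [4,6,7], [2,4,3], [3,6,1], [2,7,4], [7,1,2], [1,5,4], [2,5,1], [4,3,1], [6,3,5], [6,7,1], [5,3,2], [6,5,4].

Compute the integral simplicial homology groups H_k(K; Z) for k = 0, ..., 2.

Fix the vertex order 1 < 2 < 3 < 4 < 5 < 6 < 7 and write every simplex with vertices in increasing order. Then dim K = 2 and the simplices of K are:

  0-simplices (7): [1], [2], [3], [4], [5], [6], [7]
  1-simplices (18): [1,2], [1,3], [1,4], [1,5], [1,6], [1,7], [2,3], [2,4], [2,5], [2,7], [3,4], [3,5], [3,6], [4,5], [4,6], [4,7], [5,6], [6,7]
  2-simplices (12): [1,2,5], [1,2,7], [1,3,4], [1,3,6], [1,4,5], [1,6,7], [2,3,4], [2,3,5], [2,4,7], [3,5,6], [4,5,6], [4,6,7]

so the chain groups are C_0 ≅ Z^7, C_1 ≅ Z^18, C_2 ≅ Z^12.

∂_1: C_1 → C_0 sends each edge [p,q] (with p < q) to q − p. For instance
  ∂[1,3] = [3] − [1].
As a 7×18 matrix over Z this has rank 6, with invariant factors (1,1,1,1,1,1).

∂_2: C_2 → C_1 sends each 2-simplex [p,q,r] to [q,r] − [p,r] + [p,q]. For instance
  ∂[2,3,4] = [3,4] − [2,4] + [2,3],
  ∂[1,6,7] = [6,7] − [1,7] + [1,6].
This gives a 18×12 integer matrix of rank 12; reducing to Smith normal form yields diagonal entries (1,1,1,1,1,1,1,1,1,1,1,2).

From H_k ≅ ker(∂_k) / im(∂_{k+1}) we obtain:

  H_0: rank C_0 − rank ∂_1 = 7 − 6 = 1, and the invariant factors of ∂_1 are all 1, so H_0 ≅ Z.
  H_1: rank ker ∂_1 − rank ∂_2 = (18 − 6) − 12 = 0, and ∂_2 has invariant factor 2 > 1, so H_1 ≅ Z/2.
  H_2: rank ker ∂_2 − rank ∂_3 = (12 − 12) − 0 = 0, and there is no ∂_3, so H_2 ≅ 0.

H_0 = Z,  H_1 = Z/2,  H_2 = 0.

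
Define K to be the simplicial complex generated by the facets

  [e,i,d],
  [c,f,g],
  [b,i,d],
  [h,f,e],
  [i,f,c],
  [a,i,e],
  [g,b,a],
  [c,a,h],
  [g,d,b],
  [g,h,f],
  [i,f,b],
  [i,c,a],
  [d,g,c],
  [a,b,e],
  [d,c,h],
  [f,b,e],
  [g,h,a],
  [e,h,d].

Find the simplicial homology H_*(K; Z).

Fix the vertex order a < b < c < d < e < f < g < h < i and write every simplex with vertices in increasing order. Then dim K = 2 and the simplices of K are:

  0-simplices (9): a, b, c, d, e, f, g, h, i
  1-simplices (27): ab, ac, ae, ag, ah, ai, bd, be, bf, bg, bi, cd, cf, cg, ch, ci, de, dg, dh, di, ef, eh, ei, fg, fh, fi, gh
  2-simplices (18): abe, abg, ach, aci, aei, agh, bdg, bdi, bef, bfi, cdg, cdh, cfg, cfi, deh, dei, efh, fgh

Hence C_0 ≅ Z^9, C_1 ≅ Z^27, C_2 ≅ Z^18.

Boundary ∂_1: C_1 → C_0 sends each edge [p,q] (with p < q) to q − p. For instance
  ∂de = e − d.
As a 9×27 matrix over Z this has rank 8, with invariant factors (1,1,1,1,1,1,1,1).

∂_2: C_2 → C_1 sends each 2-simplex [p,q,r] to [q,r] − [p,r] + [p,q]. For instance
  ∂abg = bg − ag + ab,
  ∂cdg = dg − cg + cd.
As a 27×18 matrix over Z this has rank 18, with invariant factors (1,1,1,1,1,1,1,1,1,1,1,1,1,1,1,1,1,2).

Reading off H_k = ker ∂_k / im ∂_{k+1}:

  H_0: rank C_0 − rank ∂_1 = 9 − 8 = 1, and the invariant factors of ∂_1 are all 1, so H_0 = Z.
  H_1: rank ker ∂_1 − rank ∂_2 = (27 − 8) − 18 = 1, and ∂_2 has invariant factor 2 > 1, so H_1 = Z ⊕ Z/2.
  H_2: rank ker ∂_2 − rank ∂_3 = (18 − 18) − 0 = 0, and there is no ∂_3, so H_2 = 0.

(K is a triangulation of the Klein bottle.)

H_0 = Z,  H_1 = Z ⊕ Z/2,  H_2 = 0.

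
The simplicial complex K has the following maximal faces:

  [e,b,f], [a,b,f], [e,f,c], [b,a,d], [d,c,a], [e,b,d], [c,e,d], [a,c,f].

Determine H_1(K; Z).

Order the vertices as a < b < c < d < e < f. Listing each simplex with vertices in this order, K has dimension 2 with simplices:

  0-simplices (6): a, b, c, d, e, f
  1-simplices (12): ab, ac, ad, af, bd, be, bf, cd, ce, cf, de, ef
  2-simplices (8): abd, abf, acd, acf, bde, bef, cde, cef

so the chain groups are C_0 ≅ Z^6, C_1 ≅ Z^12, C_2 ≅ Z^8.

∂_1: C_1 → C_0 sends each edge [p,q] (with p < q) to q − p.
As a 6×12 matrix over Z this has rank 5, with invariant factors (1,1,1,1,1).

Boundary ∂_2: C_2 → C_1 acts by ∂[p,q,r] = [q,r] − [p,r] + [p,q]. For instance
  ∂acd = cd − ad + ac,
  ∂bef = ef − bf + be.
As a 12×8 matrix over Z this has rank 7, with invariant factors (1,1,1,1,1,1,1).

Now H_k = ker ∂_k / im ∂_{k+1}, so:

  H_1: rank ker ∂_1 − rank ∂_2 = (12 − 5) − 7 = 0, and the invariant factors of ∂_2 are all 1, so H_1 ≅ 0.

H_1 = 0.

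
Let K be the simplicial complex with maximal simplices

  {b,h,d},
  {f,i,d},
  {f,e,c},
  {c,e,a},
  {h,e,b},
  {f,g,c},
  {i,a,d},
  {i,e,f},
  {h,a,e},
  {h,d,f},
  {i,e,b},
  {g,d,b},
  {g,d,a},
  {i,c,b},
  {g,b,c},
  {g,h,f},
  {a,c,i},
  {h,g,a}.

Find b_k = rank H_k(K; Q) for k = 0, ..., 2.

Order the vertices as a < b < c < d < e < f < g < h < i. Listing each simplex with vertices in this order, K has dimension 2 with simplices:

  0-simplices (9): a, b, c, d, e, f, g, h, i
  1-simplices (27): ac, ad, ae, ag, ah, ai, bc, bd, be, bg, bh, bi, ce, cf, cg, ci, df, dg, dh, di, ef, eh, ei, fg, fh, fi, gh
  2-simplices (18): ace, aci, adg, adi, aeh, agh, bcg, bci, bdg, bdh, beh, bei, cef, cfg, dfh, dfi, efi, fgh

giving chain groups C_0 ≅ Z^9, C_1 ≅ Z^27, C_2 ≅ Z^18.

The boundary map ∂_1: C_1 → C_0 sends each edge [p,q] (with p < q) to q − p. For instance
  ∂df = f − d.
This gives a 9×27 integer matrix of rank 8; reducing to Smith normal form yields diagonal entries (1,1,1,1,1,1,1,1).

∂_2: C_2 → C_1 maps a triangle to the signed sum of its edges. For instance
  ∂bdg = dg − bg + bd,
  ∂agh = gh − ah + ag.
The resulting 27×18 matrix has rank 18, and its Smith normal form has invariant factors (1,1,1,1,1,1,1,1,1,1,1,1,1,1,1,1,1,2).

Reading off H_k = ker ∂_k / im ∂_{k+1}:

  H_0: rank C_0 − rank ∂_1 = 9 − 8 = 1, and the invariant factors of ∂_1 are all 1, so H_0 ≅ Z.
  H_1: rank ker ∂_1 − rank ∂_2 = (27 − 8) − 18 = 1, and ∂_2 has invariant factor 2 > 1, so H_1 ≅ Z ⊕ Z/2.
  H_2: rank ker ∂_2 − rank ∂_3 = (18 − 18) − 0 = 0, and there is no ∂_3, so H_2 ≅ 0.

As a check, the Euler characteristic is 9 − 27 + 18 = 0, which agrees with 1 − 1 + 0 = 0.
(K is a triangulation of the Klein bottle.)

Hence the Betti numbers are b_0 = 1, b_1 = 1, b_2 = 0.

b_0 = 1, b_1 = 1, b_2 = 0.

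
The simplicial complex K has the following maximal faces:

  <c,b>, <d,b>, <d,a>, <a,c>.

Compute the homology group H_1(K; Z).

H_1 ≅ Z.

We work with the vertex ordering a < b < c < d. The simplices of K, each written with vertices in increasing order, are:

  0-simplices (4): a, b, c, d
  1-simplices (4): ac, ad, bc, bd

Hence C_0 ≅ Z^4, C_1 ≅ Z^4.

Boundary ∂_1: C_1 → C_0 is given by ∂[p,q] = [q] − [p].
The resulting 4×4 matrix has rank 3, and its Smith normal form has invariant factors (1,1,1).

From H_k ≅ ker(∂_k) / im(∂_{k+1}) we obtain:

  H_1: rank ker ∂_1 − rank ∂_2 = (4 − 3) − 0 = 1, and there is no ∂_2, so H_1 = Z.

(K is a triangulation of the circle S^1.)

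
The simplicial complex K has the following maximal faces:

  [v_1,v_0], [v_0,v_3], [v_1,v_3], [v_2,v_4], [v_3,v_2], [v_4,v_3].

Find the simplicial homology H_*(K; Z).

H_0 ≅ Z,  H_1 ≅ Z^2.

Take the total order v_0 < v_1 < v_2 < v_3 < v_4 on the vertex set. Then K (dimension 1) consists of the simplices:

  0-simplices (5): [v_0], [v_1], [v_2], [v_3], [v_4]
  1-simplices (6): [v_0,v_1], [v_0,v_3], [v_1,v_3], [v_2,v_3], [v_2,v_4], [v_3,v_4]

giving chain groups C_0 ≅ Z^5, C_1 ≅ Z^6.

Boundary ∂_1: C_1 → C_0 is given by ∂[p,q] = [q] − [p]. For instance
  ∂[v_0,v_1] = [v_1] − [v_0].
As a 5×6 matrix over Z this has rank 4, with invariant factors (1,1,1,1).

Computing H_k = (kernel of ∂_k) / (image of ∂_{k+1}):

  H_0: rank C_0 − rank ∂_1 = 5 − 4 = 1, and the invariant factors of ∂_1 are all 1, so H_0 = Z.
  H_1: rank ker ∂_1 − rank ∂_2 = (6 − 4) − 0 = 2, and there is no ∂_2, so H_1 = Z^2.

As a check, the Euler characteristic is 5 − 6 = -1, which agrees with 1 − 2 = -1.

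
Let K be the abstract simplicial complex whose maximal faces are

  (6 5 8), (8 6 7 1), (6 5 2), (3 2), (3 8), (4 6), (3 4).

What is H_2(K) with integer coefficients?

H_2 = 0.

Order the vertices as 1 < 2 < 3 < 4 < 5 < 6 < 7 < 8. Listing each simplex with vertices in this order, K has dimension 3 with simplices:

  0-simplices (8): [1], [2], [3], [4], [5], [6], [7], [8]
  1-simplices (14): [1,6], [1,7], [1,8], [2,3], [2,5], [2,6], [3,4], [3,8], [4,6], [5,6], [5,8], [6,7], [6,8], [7,8]
  2-simplices (6): [1,6,7], [1,6,8], [1,7,8], [2,5,6], [5,6,8], [6,7,8]
  3-simplices (1): [1,6,7,8]

Hence C_0 ≅ Z^8, C_1 ≅ Z^14, C_2 ≅ Z^6, C_3 ≅ Z^1.

Boundary ∂_1: C_1 → C_0 sends each edge [p,q] (with p < q) to q − p. For instance
  ∂[3,4] = [4] − [3].
As a 8×14 matrix over Z this has rank 7, with invariant factors (1,1,1,1,1,1,1).

The boundary map ∂_2: C_2 → C_1 sends each 2-simplex [p,q,r] to [q,r] − [p,r] + [p,q]. For instance
  ∂[5,6,8] = [6,8] − [5,8] + [5,6],
  ∂[2,5,6] = [5,6] − [2,6] + [2,5].
The resulting 14×6 matrix has rank 5, and its Smith normal form has invariant factors (1,1,1,1,1).

Boundary ∂_3: C_3 → C_2 sends each 3-simplex σ to the alternating sum Σ_i (−1)^i (σ with its i-th vertex removed). For instance
  ∂[1,6,7,8] = [6,7,8] − [1,7,8] + [1,6,8] − [1,6,7].
The 6×1 boundary matrix has rank 1 and Smith normal form diag(1).

Computing H_k = (kernel of ∂_k) / (image of ∂_{k+1}):

  H_2: rank ker ∂_2 − rank ∂_3 = (6 − 5) − 1 = 0, and the invariant factors of ∂_3 are all 1, so H_2 ≅ 0.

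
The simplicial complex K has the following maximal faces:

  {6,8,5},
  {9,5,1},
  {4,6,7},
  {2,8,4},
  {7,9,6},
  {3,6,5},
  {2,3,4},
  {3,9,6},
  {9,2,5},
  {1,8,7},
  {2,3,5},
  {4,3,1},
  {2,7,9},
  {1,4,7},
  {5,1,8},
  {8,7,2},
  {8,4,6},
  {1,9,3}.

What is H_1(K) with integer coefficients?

H_1 ≅ Z ⊕ Z/2Z.

Fix the vertex order 1 < 2 < 3 < 4 < 5 < 6 < 7 < 8 < 9 and write every simplex with vertices in increasing order. Then dim K = 2 and the simplices of K are:

  0-simplices (9): [1], [2], [3], [4], [5], [6], [7], [8], [9]
  1-simplices (27): (27 of them)
  2-simplices (18): [1,3,4], [1,3,9], [1,4,7], [1,5,8], [1,5,9], [1,7,8], [2,3,4], [2,3,5], [2,4,8], [2,5,9], [2,7,8], [2,7,9], [3,5,6], [3,6,9], [4,6,7], [4,6,8], [5,6,8], [6,7,9]

so the chain groups are C_0 ≅ Z^9, C_1 ≅ Z^27, C_2 ≅ Z^18.

∂_1: C_1 → C_0 maps an edge to its endpoints' difference, ∂[p,q] = q − p.
As a 9×27 matrix over Z this has rank 8, with invariant factors (1,1,1,1,1,1,1,1).

The boundary map ∂_2: C_2 → C_1 maps a triangle to the signed sum of its edges. For instance
  ∂[1,3,4] = [3,4] − [1,4] + [1,3],
  ∂[1,4,7] = [4,7] − [1,7] + [1,4].
The 27×18 boundary matrix has rank 18 and Smith normal form diag(1,1,1,1,1,1,1,1,1,1,1,1,1,1,1,1,1,2).

Reading off H_k = ker ∂_k / im ∂_{k+1}:

  H_1: rank ker ∂_1 − rank ∂_2 = (27 − 8) − 18 = 1, and ∂_2 has invariant factor 2 > 1, so H_1 ≅ Z ⊕ Z/2Z.

(K is a triangulation of the Klein bottle.)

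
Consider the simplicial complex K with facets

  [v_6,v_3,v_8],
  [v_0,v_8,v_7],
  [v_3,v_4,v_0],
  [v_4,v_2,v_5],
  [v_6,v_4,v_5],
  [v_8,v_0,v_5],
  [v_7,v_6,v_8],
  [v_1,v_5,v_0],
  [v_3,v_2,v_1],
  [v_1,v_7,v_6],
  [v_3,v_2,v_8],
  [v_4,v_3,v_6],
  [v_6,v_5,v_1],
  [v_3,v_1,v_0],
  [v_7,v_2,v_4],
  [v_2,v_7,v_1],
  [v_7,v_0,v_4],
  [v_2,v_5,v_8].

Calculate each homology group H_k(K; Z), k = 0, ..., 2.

H_0 = Z,  H_1 = Z^2,  H_2 = Z.

Take the total order v_0 < v_1 < v_2 < v_3 < v_4 < v_5 < v_6 < v_7 < v_8 on the vertex set. Then K (dimension 2) consists of the simplices:

  0-simplices (9): [v_0], [v_1], [v_2], [v_3], [v_4], [v_5], [v_6], [v_7], [v_8]
  1-simplices (27): (27 of them)
  2-simplices (18): (18 of them)

giving chain groups C_0 ≅ Z^9, C_1 ≅ Z^27, C_2 ≅ Z^18.

The boundary map ∂_1: C_1 → C_0 is given by ∂[p,q] = [q] − [p].
As a 9×27 matrix over Z this has rank 8, with invariant factors (1,1,1,1,1,1,1,1).

Boundary ∂_2: C_2 → C_1 maps a triangle to the signed sum of its edges. For instance
  ∂[v_0,v_1,v_5] = [v_1,v_5] − [v_0,v_5] + [v_0,v_1],
  ∂[v_0,v_5,v_8] = [v_5,v_8] − [v_0,v_8] + [v_0,v_5].
The resulting 27×18 matrix has rank 17, and its Smith normal form has invariant factors (1,1,1,1,1,1,1,1,1,1,1,1,1,1,1,1,1).

Now H_k = ker ∂_k / im ∂_{k+1}, so:

  H_0: rank C_0 − rank ∂_1 = 9 − 8 = 1, and the invariant factors of ∂_1 are all 1, so H_0 ≅ Z.
  H_1: rank ker ∂_1 − rank ∂_2 = (27 − 8) − 17 = 2, and the invariant factors of ∂_2 are all 1, so H_1 ≅ Z^2.
  H_2: rank ker ∂_2 − rank ∂_3 = (18 − 17) − 0 = 1, and there is no ∂_3, so H_2 ≅ Z.

As a check, the Euler characteristic is 9 − 27 + 18 = 0, which agrees with 1 − 2 + 1 = 0.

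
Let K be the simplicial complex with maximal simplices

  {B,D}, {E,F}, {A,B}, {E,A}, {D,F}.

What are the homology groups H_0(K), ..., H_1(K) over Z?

Fix the vertex order A < B < D < E < F and write every simplex with vertices in increasing order. Then dim K = 1 and the simplices of K are:

  0-simplices (5): A, B, D, E, F
  1-simplices (5): AB, AE, BD, DF, EF

so the chain groups are C_0 ≅ Z^5, C_1 ≅ Z^5.

Boundary ∂_1: C_1 → C_0 maps an edge to its endpoints' difference, ∂[p,q] = q − p. For instance
  ∂AB = B − A.
The resulting 5×5 matrix has rank 4, and its Smith normal form has invariant factors (1,1,1,1).

From H_k ≅ ker(∂_k) / im(∂_{k+1}) we obtain:

  H_0: rank C_0 − rank ∂_1 = 5 − 4 = 1, and the invariant factors of ∂_1 are all 1, so H_0 = Z.
  H_1: rank ker ∂_1 − rank ∂_2 = (5 − 4) − 0 = 1, and there is no ∂_2, so H_1 = Z.

H_0 = Z,  H_1 = Z.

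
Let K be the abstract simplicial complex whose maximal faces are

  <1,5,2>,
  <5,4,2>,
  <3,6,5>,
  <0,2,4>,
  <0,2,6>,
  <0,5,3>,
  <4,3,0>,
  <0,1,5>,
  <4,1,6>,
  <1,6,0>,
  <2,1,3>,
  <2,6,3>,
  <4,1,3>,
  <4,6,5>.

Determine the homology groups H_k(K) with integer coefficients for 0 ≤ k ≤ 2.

H_0 = Z,  H_1 = Z^2,  H_2 = Z.

Take the total order 0 < 1 < 2 < 3 < 4 < 5 < 6 on the vertex set. Then K (dimension 2) consists of the simplices:

  0-simplices (7): [0], [1], [2], [3], [4], [5], [6]
  1-simplices (21): [0,1], [0,2], [0,3], [0,4], [0,5], [0,6], [1,2], [1,3], [1,4], [1,5], [1,6], [2,3], [2,4], [2,5], [2,6], [3,4], [3,5], [3,6], [4,5], [4,6], [5,6]
  2-simplices (14): [0,1,5], [0,1,6], [0,2,4], [0,2,6], [0,3,4], [0,3,5], [1,2,3], [1,2,5], [1,3,4], [1,4,6], [2,3,6], [2,4,5], [3,5,6], [4,5,6]

giving chain groups C_0 ≅ Z^7, C_1 ≅ Z^21, C_2 ≅ Z^14.

The boundary map ∂_1: C_1 → C_0 sends each edge [p,q] (with p < q) to q − p. For instance
  ∂[1,6] = [6] − [1].
As a 7×21 matrix over Z this has rank 6, with invariant factors (1,1,1,1,1,1).

Boundary ∂_2: C_2 → C_1 maps a triangle to the signed sum of its edges. For instance
  ∂[1,2,5] = [2,5] − [1,5] + [1,2],
  ∂[0,3,5] = [3,5] − [0,5] + [0,3].
The resulting 21×14 matrix has rank 13, and its Smith normal form has invariant factors (1,1,1,1,1,1,1,1,1,1,1,1,1).

Computing H_k = (kernel of ∂_k) / (image of ∂_{k+1}):

  H_0: rank C_0 − rank ∂_1 = 7 − 6 = 1, and the invariant factors of ∂_1 are all 1, so H_0 = Z.
  H_1: rank ker ∂_1 − rank ∂_2 = (21 − 6) − 13 = 2, and the invariant factors of ∂_2 are all 1, so H_1 = Z^2.
  H_2: rank ker ∂_2 − rank ∂_3 = (14 − 13) − 0 = 1, and there is no ∂_3, so H_2 = Z.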